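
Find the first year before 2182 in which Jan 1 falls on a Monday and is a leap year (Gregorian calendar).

2176

Jan 1 advances by 2 weekdays after a leap year and by 1 after a common year.
2182: Jan 1 is Tuesday.
2181: Monday
2180: Saturday (leap)
2179: Friday
2178: Thursday
2177: Wednesday
2176: Monday (leap)
2176 begins on a Monday and is a leap year.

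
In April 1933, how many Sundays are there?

April 1933 has 30 days and begins on Saturday.
The first Sunday is April 2.
Sundays fall on 2, 9, 16, 23, 30 — that's 5.

5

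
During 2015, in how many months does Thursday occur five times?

A month of length L has five Thursdays iff its first Thursday is on day ≤ L−28 (so day 1–3 in a 31-day month, 1–2 in a 30-day month, day 1 in a leap February).
Checking each month of 2015: Jan starts Thu (31d) ✓; Feb starts Sun (28d); Mar starts Sun (31d); Apr starts Wed (30d) ✓; May starts Fri (31d); Jun starts Mon (30d); Jul starts Wed (31d) ✓; Aug starts Sat (31d); Sep starts Tue (30d); Oct starts Thu (31d) ✓; Nov starts Sun (30d); Dec starts Tue (31d) ✓.
Five-Thursday months: January, April, July, October, December → 5.

5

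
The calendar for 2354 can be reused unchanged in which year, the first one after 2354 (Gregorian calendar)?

Two years share a calendar iff Jan 1 falls on the same weekday and both are leap or both are common. 2354: Jan 1 is Friday, common year.
2355: Jan 1 Saturday, common
2356: Jan 1 Sunday, leap
2357: Jan 1 Tuesday, common
2358: Jan 1 Wednesday, common
2359: Jan 1 Thursday, common
2360: Jan 1 Friday, leap
2361: Jan 1 Sunday, common
2362: Jan 1 Monday, common
2363: Jan 1 Tuesday, common
2364: Jan 1 Wednesday, leap
2365: Jan 1 Friday, common
2365 matches on both conditions.

2365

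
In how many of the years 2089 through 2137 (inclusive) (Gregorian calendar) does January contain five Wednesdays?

January has 31 days; it has five Wednesdays when Wednesday falls among the first (month-length − 28) days — i.e. when January 1 is one of Wednesday/Tuesday/Monday.
January 1 by year: 2089:Sat 2090:Sun 2091:Mon✓ 2092:Tue✓ 2093:Thu 2094:Fri 2095:Sat 2096:Sun 2097:Tue✓ 2098:Wed✓ 2099:Thu 2100:Fri 2101:Sat 2102:Sun 2103:Mon✓ …(19 more)… 2123:Fri 2124:Sat 2125:Mon✓ 2126:Tue✓ 2127:Wed✓ 2128:Thu 2129:Sat 2130:Sun 2131:Mon✓ 2132:Tue✓ 2133:Thu 2134:Fri 2135:Sat 2136:Sun 2137:Tue✓
Years with five Wednesdays: 2091, 2092, 2097, 2098, 2103, 2104, 2109, 2110, 2114, 2115, 2116, 2120, 2121, 2125, 2126, 2127, 2131, 2132, 2137 → 19.

19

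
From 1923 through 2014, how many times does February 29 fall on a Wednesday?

Leap years in 1923–2014: 23 of them.
Feb 29 weekday advances by 5 (mod 7) from one leap year to the next four years later (or differs when a century non-leap intervenes).
Leap-day weekdays: 1924:Fri 1928:Wed✓ 1932:Mon 1936:Sat 1940:Thu 1944:Tue 1948:Sun 1952:Fri 1956:Wed✓ 1960:Mon 1964:Sat 1968:Thu 1972:Tue 1976:Sun 1980:Fri 1984:Wed✓ 1988:Mon 1992:Sat 1996:Thu 2000:Tue 2004:Sun 2008:Fri 2012:Wed✓
Wednesday: 1928, 1956, 1984, 2012 → 4.

4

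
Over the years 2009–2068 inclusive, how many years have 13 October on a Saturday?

Track 13 October's weekday year by year (advancing +1, or +2 across a Feb 29):
  2009: Tue  2010: Wed (+1)  2011: Thu (+1)  2012: Sat (+2) ✓  2013: Sun (+1)
  2014: Mon (+1)  2015: Tue (+1)  2016: Thu (+2)  2017: Fri (+1)  2018: Sat (+1) ✓
  2019: Sun (+1)  2020: Tue (+2)  2021: Wed (+1)  2022: Thu (+1)  … (32 more years) …
  2055: Wed (+1)  2056: Fri (+2)  2057: Sat (+1) ✓  2058: Sun (+1)  2059: Mon (+1)
  2060: Wed (+2)  2061: Thu (+1)  2062: Fri (+1)  2063: Sat (+1) ✓  2064: Mon (+2)
  2065: Tue (+1)  2066: Wed (+1)  2067: Thu (+1)  2068: Sat (+2) ✓
Saturday years: 2012, 2018, 2029, 2035, 2040, 2046, 2057, 2063, 2068 — 9 in total.

9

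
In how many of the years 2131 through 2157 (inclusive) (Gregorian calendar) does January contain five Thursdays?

January has 31 days; it has five Thursdays when Thursday falls among the first (month-length − 28) days — i.e. when January 1 is one of Thursday/Wednesday/Tuesday.
January 1 by year: 2131:Mon 2132:Tue✓ 2133:Thu✓ 2134:Fri 2135:Sat 2136:Sun 2137:Tue✓ 2138:Wed✓ 2139:Thu✓ 2140:Fri 2141:Sun 2142:Mon 2143:Tue✓ 2144:Wed✓ 2145:Fri 2146:Sat 2147:Sun 2148:Mon 2149:Wed✓ 2150:Thu✓ 2151:Fri 2152:Sat 2153:Mon 2154:Tue✓ 2155:Wed✓ 2156:Thu✓ 2157:Sat
Years with five Thursdays: 2132, 2133, 2137, 2138, 2139, 2143, 2144, 2149, 2150, 2154, 2155, 2156 → 12.

12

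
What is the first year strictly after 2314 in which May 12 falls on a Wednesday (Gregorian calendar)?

2315

From one year to the next, a fixed date's weekday advances by 1, or by 2 when a Feb 29 lies between the two dates.
2314: May 12 is Tuesday.
2315: Wednesday (+1)
May 12 falls on a Wednesday in 2315.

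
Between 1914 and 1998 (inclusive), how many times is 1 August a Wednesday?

12

Track 1 August's weekday year by year (advancing +1, or +2 across a Feb 29):
  1914: Sat  1915: Sun (+1)  1916: Tue (+2)  1917: Wed (+1) ✓  1918: Thu (+1)
  1919: Fri (+1)  1920: Sun (+2)  1921: Mon (+1)  1922: Tue (+1)  1923: Wed (+1) ✓
  1924: Fri (+2)  1925: Sat (+1)  1926: Sun (+1)  1927: Mon (+1)  … (57 more years) …
  1985: Thu (+1)  1986: Fri (+1)  1987: Sat (+1)  1988: Mon (+2)  1989: Tue (+1)
  1990: Wed (+1) ✓  1991: Thu (+1)  1992: Sat (+2)  1993: Sun (+1)  1994: Mon (+1)
  1995: Tue (+1)  1996: Thu (+2)  1997: Fri (+1)  1998: Sat (+1)
Wednesday years: 1917, 1923, 1928, 1934, 1945, 1951, 1956, 1962, 1973, 1979, 1984, 1990 — 12 in total.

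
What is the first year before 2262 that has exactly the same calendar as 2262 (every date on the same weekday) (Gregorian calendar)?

2251

Two years share a calendar iff Jan 1 falls on the same weekday and both are leap or both are common. 2262: Jan 1 is Wednesday, common year.
2261: Jan 1 Tuesday, common
2260: Jan 1 Sunday, leap
2259: Jan 1 Saturday, common
2258: Jan 1 Friday, common
2257: Jan 1 Thursday, common
2256: Jan 1 Tuesday, leap
2255: Jan 1 Monday, common
2254: Jan 1 Sunday, common
2253: Jan 1 Saturday, common
2252: Jan 1 Thursday, leap
2251: Jan 1 Wednesday, common
2251 matches on both conditions.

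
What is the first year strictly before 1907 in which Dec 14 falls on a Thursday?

From one year to the next, a fixed date's weekday advances by 1, or by 2 when a Feb 29 lies between the two dates.
1907: December 14 is Saturday.
1906: Friday (−1)
1905: Thursday (−1)
Dec 14 falls on a Thursday in 1905.

1905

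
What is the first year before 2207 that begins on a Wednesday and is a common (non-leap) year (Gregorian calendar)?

Jan 1 advances by 2 weekdays after a leap year and by 1 after a common year.
2207: Jan 1 is Thursday.
2206: Wednesday
2206 begins on a Wednesday and is a common year.

2206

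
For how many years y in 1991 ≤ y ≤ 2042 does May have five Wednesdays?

May has 31 days; it has five Wednesdays when Wednesday falls among the first (month-length − 28) days — i.e. when May 1 is one of Wednesday/Tuesday/Monday.
May 1 by year: 1991:Wed✓ 1992:Fri 1993:Sat 1994:Sun 1995:Mon✓ 1996:Wed✓ 1997:Thu 1998:Fri 1999:Sat 2000:Mon✓ 2001:Tue✓ 2002:Wed✓ 2003:Thu 2004:Sat 2005:Sun …(22 more)… 2028:Mon✓ 2029:Tue✓ 2030:Wed✓ 2031:Thu 2032:Sat 2033:Sun 2034:Mon✓ 2035:Tue✓ 2036:Thu 2037:Fri 2038:Sat 2039:Sun 2040:Tue✓ 2041:Wed✓ 2042:Thu
Years with five Wednesdays: 1991, 1995, 1996, 2000, 2001, 2002, 2006, 2007, 2012, 2013, 2017, 2018, 2019, 2023, 2024, 2028, 2029, 2030, 2034, 2035, 2040, 2041 → 22.

22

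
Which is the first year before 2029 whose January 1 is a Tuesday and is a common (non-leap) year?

Jan 1 advances by 2 weekdays after a leap year and by 1 after a common year.
2029: Jan 1 is Monday.
2028: Saturday (leap)
2027: Friday
2026: Thursday
2025: Wednesday
2024: Monday (leap)
2023: Sunday
2022: Saturday
2021: Friday
2020: Wednesday (leap)
2019: Tuesday
2019 begins on a Tuesday and is a common year.

2019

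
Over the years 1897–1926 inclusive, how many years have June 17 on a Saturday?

Track June 17's weekday year by year (advancing +1, or +2 across a Feb 29):
  1897: Thu  1898: Fri (+1)  1899: Sat (+1) ✓  1900: Sun (+1)  1901: Mon (+1)
  1902: Tue (+1)  1903: Wed (+1)  1904: Fri (+2)  1905: Sat (+1) ✓  1906: Sun (+1)
  1907: Mon (+1)  1908: Wed (+2)  1909: Thu (+1)  1910: Fri (+1)  1911: Sat (+1) ✓
  1912: Mon (+2)  1913: Tue (+1)  1914: Wed (+1)  1915: Thu (+1)  1916: Sat (+2) ✓
  1917: Sun (+1)  1918: Mon (+1)  1919: Tue (+1)  1920: Thu (+2)  1921: Fri (+1)
  1922: Sat (+1) ✓  1923: Sun (+1)  1924: Tue (+2)  1925: Wed (+1)  1926: Thu (+1)
Saturday years: 1899, 1905, 1911, 1916, 1922 — 5 in total.

5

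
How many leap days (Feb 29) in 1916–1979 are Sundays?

Leap years in 1916–1979: 16 of them.
Feb 29 weekday advances by 5 (mod 7) from one leap year to the next four years later (or differs when a century non-leap intervenes).
Leap-day weekdays: 1916:Tue 1920:Sun✓ 1924:Fri 1928:Wed 1932:Mon 1936:Sat 1940:Thu 1944:Tue 1948:Sun✓ 1952:Fri 1956:Wed 1960:Mon 1964:Sat 1968:Thu 1972:Tue 1976:Sun✓
Sunday: 1920, 1948, 1976 → 3.

3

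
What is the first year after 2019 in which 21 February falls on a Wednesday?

From one year to the next, a fixed date's weekday advances by 1, or by 2 when a Feb 29 lies between the two dates.
2019: February 21 is Thursday.
2020: Friday (+1)
2021: Sunday (+2)
2022: Monday (+1)
2023: Tuesday (+1)
2024: Wednesday (+1)
21 February falls on a Wednesday in 2024.

2024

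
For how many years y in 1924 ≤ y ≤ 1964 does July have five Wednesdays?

19

July has 31 days; it has five Wednesdays when Wednesday falls among the first (month-length − 28) days — i.e. when July 1 is one of Wednesday/Tuesday/Monday.
July 1 by year: 1924:Tue✓ 1925:Wed✓ 1926:Thu 1927:Fri 1928:Sun 1929:Mon✓ 1930:Tue✓ 1931:Wed✓ 1932:Fri 1933:Sat 1934:Sun 1935:Mon✓ 1936:Wed✓ 1937:Thu 1938:Fri …(11 more)… 1950:Sat 1951:Sun 1952:Tue✓ 1953:Wed✓ 1954:Thu 1955:Fri 1956:Sun 1957:Mon✓ 1958:Tue✓ 1959:Wed✓ 1960:Fri 1961:Sat 1962:Sun 1963:Mon✓ 1964:Wed✓
Years with five Wednesdays: 1924, 1925, 1929, 1930, 1931, 1935, 1936, 1940, 1941, 1942, 1946, 1947, 1952, 1953, 1957, 1958, 1959, 1963, 1964 → 19.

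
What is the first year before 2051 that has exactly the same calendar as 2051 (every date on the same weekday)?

Two years share a calendar iff Jan 1 falls on the same weekday and both are leap or both are common. 2051: Jan 1 is Sunday, common year.
2050: Jan 1 Saturday, common
2049: Jan 1 Friday, common
2048: Jan 1 Wednesday, leap
2047: Jan 1 Tuesday, common
2046: Jan 1 Monday, common
2045: Jan 1 Sunday, common
2045 matches on both conditions.

2045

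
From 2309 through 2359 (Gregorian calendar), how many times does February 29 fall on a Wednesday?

Leap years in 2309–2359: 12 of them.
Feb 29 weekday advances by 5 (mod 7) from one leap year to the next four years later (or differs when a century non-leap intervenes).
Leap-day weekdays: 2312:Thu 2316:Tue 2320:Sun 2324:Fri 2328:Wed✓ 2332:Mon 2336:Sat 2340:Thu 2344:Tue 2348:Sun 2352:Fri 2356:Wed✓
Wednesday: 2328, 2356 → 2.

2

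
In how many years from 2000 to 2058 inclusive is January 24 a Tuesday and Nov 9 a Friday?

Check each year's weekday for January 24 and Nov 9:
  2000: Mon/Thu  2001: Wed/Fri  2002: Thu/Sat  2003: Fri/Sun  2004: Sat/Tue  2005: Mon/Wed  2006: Tue/Thu  2007: Wed/Fri  2008: Thu/Sun  2009: Sat/Mon  2010: Sun/Tue  2011: Mon/Wed  2012: Tue/Fri ✓  2013: Thu/Sat  …(31 more)…  2045: Tue/Thu  2046: Wed/Fri  2047: Thu/Sat  2048: Fri/Mon  2049: Sun/Tue  2050: Mon/Wed  2051: Tue/Thu  2052: Wed/Sat  2053: Fri/Sun  2054: Sat/Mon  2055: Sun/Tue  2056: Mon/Thu  2057: Wed/Fri  2058: Thu/Sat
Both conditions hold in: 2012, 2040 — 2.

2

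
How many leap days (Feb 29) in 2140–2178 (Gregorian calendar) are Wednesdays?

1

Leap years in 2140–2178: 10 of them.
Feb 29 weekday advances by 5 (mod 7) from one leap year to the next four years later (or differs when a century non-leap intervenes).
Leap-day weekdays: 2140:Mon 2144:Sat 2148:Thu 2152:Tue 2156:Sun 2160:Fri 2164:Wed✓ 2168:Mon 2172:Sat 2176:Thu
Wednesday: 2164 → 1.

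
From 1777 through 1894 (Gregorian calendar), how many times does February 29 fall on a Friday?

4

Leap years in 1777–1894: 28 of them.
Feb 29 weekday advances by 5 (mod 7) from one leap year to the next four years later (or differs when a century non-leap intervenes).
Leap-day weekdays: 1780:Tue 1784:Sun 1788:Fri✓ 1792:Wed 1796:Mon 1804:Wed 1808:Mon 1812:Sat 1816:Thu 1820:Tue 1824:Sun 1828:Fri✓ 1832:Wed 1836:Mon 1840:Sat 1844:Thu 1848:Tue 1852:Sun 1856:Fri✓ 1860:Wed 1864:Mon 1868:Sat 1872:Thu 1876:Tue 1880:Sun 1884:Fri✓ 1888:Wed 1892:Mon
Friday: 1788, 1828, 1856, 1884 → 4.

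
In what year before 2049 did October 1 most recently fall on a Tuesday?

2047

From one year to the next, a fixed date's weekday advances by 1, or by 2 when a Feb 29 lies between the two dates.
2049: October 1 is Friday.
2048: Thursday (−1)
2047: Tuesday (−2)
October 1 falls on a Tuesday in 2047.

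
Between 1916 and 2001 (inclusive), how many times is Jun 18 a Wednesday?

Track Jun 18's weekday year by year (advancing +1, or +2 across a Feb 29):
  1916: Sun  1917: Mon (+1)  1918: Tue (+1)  1919: Wed (+1) ✓  1920: Fri (+2)
  1921: Sat (+1)  1922: Sun (+1)  1923: Mon (+1)  1924: Wed (+2) ✓  1925: Thu (+1)
  1926: Fri (+1)  1927: Sat (+1)  1928: Mon (+2)  1929: Tue (+1)  … (58 more years) …
  1988: Sat (+2)  1989: Sun (+1)  1990: Mon (+1)  1991: Tue (+1)  1992: Thu (+2)
  1993: Fri (+1)  1994: Sat (+1)  1995: Sun (+1)  1996: Tue (+2)  1997: Wed (+1) ✓
  1998: Thu (+1)  1999: Fri (+1)  2000: Sun (+2)  2001: Mon (+1)
Wednesday years: 1919, 1924, 1930, 1941, 1947, 1952, 1958, 1969, 1975, 1980, 1986, 1997 — 12 in total.

12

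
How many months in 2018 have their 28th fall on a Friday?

2

Check the 28th of each month of 2018: Jan 28: Sun, Feb 28: Wed, Mar 28: Wed, Apr 28: Sat, May 28: Mon, Jun 28: Thu, Jul 28: Sat, Aug 28: Tue, Sep 28: Fri, Oct 28: Sun, Nov 28: Wed, Dec 28: Fri.
Friday occurs in September, December — 2 months.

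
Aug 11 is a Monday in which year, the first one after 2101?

From one year to the next, a fixed date's weekday advances by 1, or by 2 when a Feb 29 lies between the two dates.
2101: August 11 is Thursday.
2102: Friday (+1)
2103: Saturday (+1)
2104: Monday (+2)
Aug 11 falls on a Monday in 2104.

2104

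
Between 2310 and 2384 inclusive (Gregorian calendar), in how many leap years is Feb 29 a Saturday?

Leap years in 2310–2384: 19 of them.
Feb 29 weekday advances by 5 (mod 7) from one leap year to the next four years later (or differs when a century non-leap intervenes).
Leap-day weekdays: 2312:Thu 2316:Tue 2320:Sun 2324:Fri 2328:Wed 2332:Mon 2336:Sat✓ 2340:Thu 2344:Tue 2348:Sun 2352:Fri 2356:Wed 2360:Mon 2364:Sat✓ 2368:Thu 2372:Tue 2376:Sun 2380:Fri 2384:Wed
Saturday: 2336, 2364 → 2.

2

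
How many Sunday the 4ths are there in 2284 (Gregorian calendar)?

Check the 4th of each month of 2284: Jan 4: Fri, Feb 4: Mon, Mar 4: Tue, Apr 4: Fri, May 4: Sun, Jun 4: Wed, Jul 4: Fri, Aug 4: Mon, Sep 4: Thu, Oct 4: Sat, Nov 4: Tue, Dec 4: Thu.
Sunday occurs in May — 1 month.

1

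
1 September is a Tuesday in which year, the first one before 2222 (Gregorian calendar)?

From one year to the next, a fixed date's weekday advances by 1, or by 2 when a Feb 29 lies between the two dates.
2222: September 1 is Sunday.
2221: Saturday (−1)
2220: Friday (−1)
2219: Wednesday (−2)
2218: Tuesday (−1)
1 September falls on a Tuesday in 2218.

2218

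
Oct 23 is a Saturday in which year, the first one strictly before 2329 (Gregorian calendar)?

From one year to the next, a fixed date's weekday advances by 1, or by 2 when a Feb 29 lies between the two dates.
2329: October 23 is Wednesday.
2328: Tuesday (−1)
2327: Sunday (−2)
2326: Saturday (−1)
Oct 23 falls on a Saturday in 2326.

2326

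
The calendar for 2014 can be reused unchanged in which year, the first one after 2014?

2025

Two years share a calendar iff Jan 1 falls on the same weekday and both are leap or both are common. 2014: Jan 1 is Wednesday, common year.
2015: Jan 1 Thursday, common
2016: Jan 1 Friday, leap
2017: Jan 1 Sunday, common
2018: Jan 1 Monday, common
2019: Jan 1 Tuesday, common
2020: Jan 1 Wednesday, leap
2021: Jan 1 Friday, common
2022: Jan 1 Saturday, common
2023: Jan 1 Sunday, common
2024: Jan 1 Monday, leap
2025: Jan 1 Wednesday, common
2025 matches on both conditions.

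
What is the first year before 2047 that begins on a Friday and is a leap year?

Jan 1 advances by 2 weekdays after a leap year and by 1 after a common year.
2047: Jan 1 is Tuesday.
2046: Monday
2045: Sunday
2044: Friday (leap)
2044 begins on a Friday and is a leap year.

2044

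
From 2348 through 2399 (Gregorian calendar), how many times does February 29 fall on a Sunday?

2

Leap years in 2348–2399: 13 of them.
Feb 29 weekday advances by 5 (mod 7) from one leap year to the next four years later (or differs when a century non-leap intervenes).
Leap-day weekdays: 2348:Sun✓ 2352:Fri 2356:Wed 2360:Mon 2364:Sat 2368:Thu 2372:Tue 2376:Sun✓ 2380:Fri 2384:Wed 2388:Mon 2392:Sat 2396:Thu
Sunday: 2348, 2376 → 2.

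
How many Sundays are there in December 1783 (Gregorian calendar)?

4

December 1783 has 31 days and begins on Monday.
The first Sunday is December 7.
Sundays fall on 7, 14, 21, 28 — that's 4.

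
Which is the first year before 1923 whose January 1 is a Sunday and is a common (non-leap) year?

1922

Jan 1 advances by 2 weekdays after a leap year and by 1 after a common year.
1923: Jan 1 is Monday.
1922: Sunday
1922 begins on a Sunday and is a common year.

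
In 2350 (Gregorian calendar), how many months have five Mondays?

A month of length L has five Mondays iff its first Monday is on day ≤ L−28 (so day 1–3 in a 31-day month, 1–2 in a 30-day month, day 1 in a leap February).
Checking each month of 2350: Jan starts Sun (31d) ✓; Feb starts Wed (28d); Mar starts Wed (31d); Apr starts Sat (30d); May starts Mon (31d) ✓; Jun starts Thu (30d); Jul starts Sat (31d) ✓; Aug starts Tue (31d); Sep starts Fri (30d); Oct starts Sun (31d) ✓; Nov starts Wed (30d); Dec starts Fri (31d).
Five-Monday months: January, May, July, October → 4.

4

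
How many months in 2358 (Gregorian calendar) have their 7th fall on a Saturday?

1

Check the 7th of each month of 2358: Jan 7: Tue, Feb 7: Fri, Mar 7: Fri, Apr 7: Mon, May 7: Wed, Jun 7: Sat, Jul 7: Mon, Aug 7: Thu, Sep 7: Sun, Oct 7: Tue, Nov 7: Fri, Dec 7: Sun.
Saturday occurs in June — 1 month.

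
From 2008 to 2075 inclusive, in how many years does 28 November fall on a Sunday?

9

Track 28 November's weekday year by year (advancing +1, or +2 across a Feb 29):
  2008: Fri  2009: Sat (+1)  2010: Sun (+1) ✓  2011: Mon (+1)  2012: Wed (+2)
  2013: Thu (+1)  2014: Fri (+1)  2015: Sat (+1)  2016: Mon (+2)  2017: Tue (+1)
  2018: Wed (+1)  2019: Thu (+1)  2020: Sat (+2)  2021: Sun (+1) ✓  … (40 more years) …
  2062: Tue (+1)  2063: Wed (+1)  2064: Fri (+2)  2065: Sat (+1)  2066: Sun (+1) ✓
  2067: Mon (+1)  2068: Wed (+2)  2069: Thu (+1)  2070: Fri (+1)  2071: Sat (+1)
  2072: Mon (+2)  2073: Tue (+1)  2074: Wed (+1)  2075: Thu (+1)
Sunday years: 2010, 2021, 2027, 2032, 2038, 2049, 2055, 2060, 2066 — 9 in total.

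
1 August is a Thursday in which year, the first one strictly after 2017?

From one year to the next, a fixed date's weekday advances by 1, or by 2 when a Feb 29 lies between the two dates.
2017: August 1 is Tuesday.
2018: Wednesday (+1)
2019: Thursday (+1)
1 August falls on a Thursday in 2019.

2019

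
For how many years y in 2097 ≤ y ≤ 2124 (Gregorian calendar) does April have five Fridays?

8

April has 30 days; it has five Fridays when Friday falls among the first (month-length − 28) days — i.e. when April 1 is one of Friday/Thursday.
April 1 by year: 2097:Mon 2098:Tue 2099:Wed 2100:Thu✓ 2101:Fri✓ 2102:Sat 2103:Sun 2104:Tue 2105:Wed 2106:Thu✓ 2107:Fri✓ 2108:Sun 2109:Mon 2110:Tue 2111:Wed 2112:Fri✓ 2113:Sat 2114:Sun 2115:Mon 2116:Wed 2117:Thu✓ 2118:Fri✓ 2119:Sat 2120:Mon 2121:Tue 2122:Wed 2123:Thu✓ 2124:Sat
Years with five Fridays: 2100, 2101, 2106, 2107, 2112, 2117, 2118, 2123 → 8.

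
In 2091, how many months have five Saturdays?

A month of length L has five Saturdays iff its first Saturday is on day ≤ L−28 (so day 1–3 in a 31-day month, 1–2 in a 30-day month, day 1 in a leap February).
Checking each month of 2091: Jan starts Mon (31d); Feb starts Thu (28d); Mar starts Thu (31d) ✓; Apr starts Sun (30d); May starts Tue (31d); Jun starts Fri (30d) ✓; Jul starts Sun (31d); Aug starts Wed (31d); Sep starts Sat (30d) ✓; Oct starts Mon (31d); Nov starts Thu (30d); Dec starts Sat (31d) ✓.
Five-Saturday months: March, June, September, December → 4.

4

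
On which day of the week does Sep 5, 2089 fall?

January 1, 2089 is a Saturday.
September 5 is day 248 of the year, i.e. 247 days after Jan 1.
247 mod 7 = 2, so advance 2 weekdays from Saturday: Monday.

Monday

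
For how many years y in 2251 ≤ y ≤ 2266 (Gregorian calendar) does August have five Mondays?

August has 31 days; it has five Mondays when Monday falls among the first (month-length − 28) days — i.e. when August 1 is one of Monday/Sunday/Saturday.
August 1 by year: 2251:Fri 2252:Sun✓ 2253:Mon✓ 2254:Tue 2255:Wed 2256:Fri 2257:Sat✓ 2258:Sun✓ 2259:Mon✓ 2260:Wed 2261:Thu 2262:Fri 2263:Sat✓ 2264:Mon✓ 2265:Tue 2266:Wed
Years with five Mondays: 2252, 2253, 2257, 2258, 2259, 2263, 2264 → 7.

7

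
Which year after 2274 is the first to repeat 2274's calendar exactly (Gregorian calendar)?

Two years share a calendar iff Jan 1 falls on the same weekday and both are leap or both are common. 2274: Jan 1 is Thursday, common year.
2275: Jan 1 Friday, common
2276: Jan 1 Saturday, leap
2277: Jan 1 Monday, common
2278: Jan 1 Tuesday, common
2279: Jan 1 Wednesday, common
2280: Jan 1 Thursday, leap
2281: Jan 1 Saturday, common
2282: Jan 1 Sunday, common
2283: Jan 1 Monday, common
2284: Jan 1 Tuesday, leap
2285: Jan 1 Thursday, common
2285 matches on both conditions.

2285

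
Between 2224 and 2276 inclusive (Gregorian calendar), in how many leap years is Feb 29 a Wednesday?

Leap years in 2224–2276: 14 of them.
Feb 29 weekday advances by 5 (mod 7) from one leap year to the next four years later (or differs when a century non-leap intervenes).
Leap-day weekdays: 2224:Sun 2228:Fri 2232:Wed✓ 2236:Mon 2240:Sat 2244:Thu 2248:Tue 2252:Sun 2256:Fri 2260:Wed✓ 2264:Mon 2268:Sat 2272:Thu 2276:Tue
Wednesday: 2232, 2260 → 2.

2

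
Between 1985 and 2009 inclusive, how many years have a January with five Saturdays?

10

January has 31 days; it has five Saturdays when Saturday falls among the first (month-length − 28) days — i.e. when January 1 is one of Saturday/Friday/Thursday.
January 1 by year: 1985:Tue 1986:Wed 1987:Thu✓ 1988:Fri✓ 1989:Sun 1990:Mon 1991:Tue 1992:Wed 1993:Fri✓ 1994:Sat✓ 1995:Sun 1996:Mon 1997:Wed 1998:Thu✓ 1999:Fri✓ 2000:Sat✓ 2001:Mon 2002:Tue 2003:Wed 2004:Thu✓ 2005:Sat✓ 2006:Sun 2007:Mon 2008:Tue 2009:Thu✓
Years with five Saturdays: 1987, 1988, 1993, 1994, 1998, 1999, 2000, 2004, 2005, 2009 → 10.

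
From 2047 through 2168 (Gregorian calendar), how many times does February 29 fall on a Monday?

Leap years in 2047–2168: 30 of them.
Feb 29 weekday advances by 5 (mod 7) from one leap year to the next four years later (or differs when a century non-leap intervenes).
Leap-day weekdays: 2048:Sat 2052:Thu 2056:Tue 2060:Sun 2064:Fri 2068:Wed 2072:Mon✓ 2076:Sat 2080:Thu 2084:Tue 2088:Sun 2092:Fri 2096:Wed …(4 more)… 2120:Thu 2124:Tue 2128:Sun 2132:Fri 2136:Wed 2140:Mon✓ 2144:Sat 2148:Thu 2152:Tue 2156:Sun 2160:Fri 2164:Wed 2168:Mon✓
Monday: 2072, 2112, 2140, 2168 → 4.

4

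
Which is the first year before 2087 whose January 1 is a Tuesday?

Jan 1 advances by 2 weekdays after a leap year and by 1 after a common year.
2087: Jan 1 is Wednesday.
2086: Tuesday
2086 begins on a Tuesday

2086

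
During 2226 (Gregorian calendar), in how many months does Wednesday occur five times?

4

A month of length L has five Wednesdays iff its first Wednesday is on day ≤ L−28 (so day 1–3 in a 31-day month, 1–2 in a 30-day month, day 1 in a leap February).
Checking each month of 2226: Jan starts Sun (31d); Feb starts Wed (28d); Mar starts Wed (31d) ✓; Apr starts Sat (30d); May starts Mon (31d) ✓; Jun starts Thu (30d); Jul starts Sat (31d); Aug starts Tue (31d) ✓; Sep starts Fri (30d); Oct starts Sun (31d); Nov starts Wed (30d) ✓; Dec starts Fri (31d).
Five-Wednesday months: March, May, August, November → 4.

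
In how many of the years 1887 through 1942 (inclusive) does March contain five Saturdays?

March has 31 days; it has five Saturdays when Saturday falls among the first (month-length − 28) days — i.e. when March 1 is one of Saturday/Friday/Thursday.
March 1 by year: 1887:Tue 1888:Thu✓ 1889:Fri✓ 1890:Sat✓ 1891:Sun 1892:Tue 1893:Wed 1894:Thu✓ 1895:Fri✓ 1896:Sun 1897:Mon 1898:Tue 1899:Wed 1900:Thu✓ 1901:Fri✓ …(26 more)… 1928:Thu✓ 1929:Fri✓ 1930:Sat✓ 1931:Sun 1932:Tue 1933:Wed 1934:Thu✓ 1935:Fri✓ 1936:Sun 1937:Mon 1938:Tue 1939:Wed 1940:Fri✓ 1941:Sat✓ 1942:Sun
Years with five Saturdays: 1888, 1889, 1890, 1894, 1895, 1900, 1901, 1902, 1906, 1907, 1912, 1913, 1917, 1918, 1919, 1923, 1924, 1928, 1929, 1930, 1934, 1935, 1940, 1941 → 24.

24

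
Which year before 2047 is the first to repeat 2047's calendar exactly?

Two years share a calendar iff Jan 1 falls on the same weekday and both are leap or both are common. 2047: Jan 1 is Tuesday, common year.
2046: Jan 1 Monday, common
2045: Jan 1 Sunday, common
2044: Jan 1 Friday, leap
2043: Jan 1 Thursday, common
2042: Jan 1 Wednesday, common
2041: Jan 1 Tuesday, common
2041 matches on both conditions.

2041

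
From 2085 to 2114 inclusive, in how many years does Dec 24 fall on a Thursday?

Track Dec 24's weekday year by year (advancing +1, or +2 across a Feb 29):
  2085: Mon  2086: Tue (+1)  2087: Wed (+1)  2088: Fri (+2)  2089: Sat (+1)
  2090: Sun (+1)  2091: Mon (+1)  2092: Wed (+2)  2093: Thu (+1) ✓  2094: Fri (+1)
  2095: Sat (+1)  2096: Mon (+2)  2097: Tue (+1)  2098: Wed (+1)  2099: Thu (+1) ✓
  2100: Fri (+1)  2101: Sat (+1)  2102: Sun (+1)  2103: Mon (+1)  2104: Wed (+2)
  2105: Thu (+1) ✓  2106: Fri (+1)  2107: Sat (+1)  2108: Mon (+2)  2109: Tue (+1)
  2110: Wed (+1)  2111: Thu (+1) ✓  2112: Sat (+2)  2113: Sun (+1)  2114: Mon (+1)
Thursday years: 2093, 2099, 2105, 2111 — 4 in total.

4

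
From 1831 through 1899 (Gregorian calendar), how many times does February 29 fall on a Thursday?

2

Leap years in 1831–1899: 17 of them.
Feb 29 weekday advances by 5 (mod 7) from one leap year to the next four years later (or differs when a century non-leap intervenes).
Leap-day weekdays: 1832:Wed 1836:Mon 1840:Sat 1844:Thu✓ 1848:Tue 1852:Sun 1856:Fri 1860:Wed 1864:Mon 1868:Sat 1872:Thu✓ 1876:Tue 1880:Sun 1884:Fri 1888:Wed 1892:Mon 1896:Sat
Thursday: 1844, 1872 → 2.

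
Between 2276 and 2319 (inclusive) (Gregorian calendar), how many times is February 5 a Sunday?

Track February 5's weekday year by year (advancing +1, or +2 across a Feb 29):
  2276: Sat  2277: Mon (+2)  2278: Tue (+1)  2279: Wed (+1)  2280: Thu (+1)
  2281: Sat (+2)  2282: Sun (+1) ✓  2283: Mon (+1)  2284: Tue (+1)  2285: Thu (+2)
  2286: Fri (+1)  2287: Sat (+1)  2288: Sun (+1) ✓  2289: Tue (+2)  … (16 more years) …
  2306: Mon (+1)  2307: Tue (+1)  2308: Wed (+1)  2309: Fri (+2)  2310: Sat (+1)
  2311: Sun (+1) ✓  2312: Mon (+1)  2313: Wed (+2)  2314: Thu (+1)  2315: Fri (+1)
  2316: Sat (+1)  2317: Mon (+2)  2318: Tue (+1)  2319: Wed (+1)
Sunday years: 2282, 2288, 2293, 2299, 2305, 2311 — 6 in total.

6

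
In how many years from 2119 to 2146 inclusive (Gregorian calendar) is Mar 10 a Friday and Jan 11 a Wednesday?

Check each year's weekday for Mar 10 and Jan 11:
  2119: Fri/Wed ✓  2120: Sun/Thu  2121: Mon/Sat  2122: Tue/Sun  2123: Wed/Mon  2124: Fri/Tue  2125: Sat/Thu  2126: Sun/Fri  2127: Mon/Sat  2128: Wed/Sun  2129: Thu/Tue  2130: Fri/Wed ✓  2131: Sat/Thu  2132: Mon/Fri  2133: Tue/Sun  2134: Wed/Mon  2135: Thu/Tue  2136: Sat/Wed  2137: Sun/Fri  2138: Mon/Sat  2139: Tue/Sun  2140: Thu/Mon  2141: Fri/Wed ✓  2142: Sat/Thu  2143: Sun/Fri  2144: Tue/Sat  2145: Wed/Mon  2146: Thu/Tue
Both conditions hold in: 2119, 2130, 2141 — 3.

3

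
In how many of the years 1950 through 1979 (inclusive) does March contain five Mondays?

12

March has 31 days; it has five Mondays when Monday falls among the first (month-length − 28) days — i.e. when March 1 is one of Monday/Sunday/Saturday.
March 1 by year: 1950:Wed 1951:Thu 1952:Sat✓ 1953:Sun✓ 1954:Mon✓ 1955:Tue 1956:Thu 1957:Fri 1958:Sat✓ 1959:Sun✓ 1960:Tue 1961:Wed 1962:Thu 1963:Fri 1964:Sun✓ 1965:Mon✓ 1966:Tue 1967:Wed 1968:Fri 1969:Sat✓ 1970:Sun✓ 1971:Mon✓ 1972:Wed 1973:Thu 1974:Fri 1975:Sat✓ 1976:Mon✓ 1977:Tue 1978:Wed 1979:Thu
Years with five Mondays: 1952, 1953, 1954, 1958, 1959, 1964, 1965, 1969, 1970, 1971, 1975, 1976 → 12.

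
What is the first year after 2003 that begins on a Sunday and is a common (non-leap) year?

2006

Jan 1 advances by 2 weekdays after a leap year and by 1 after a common year.
2003: Jan 1 is Wednesday.
2004: Thursday (leap)
2005: Saturday
2006: Sunday
2006 begins on a Sunday and is a common year.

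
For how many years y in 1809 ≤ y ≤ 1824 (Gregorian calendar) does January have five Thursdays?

7

January has 31 days; it has five Thursdays when Thursday falls among the first (month-length − 28) days — i.e. when January 1 is one of Thursday/Wednesday/Tuesday.
January 1 by year: 1809:Sun 1810:Mon 1811:Tue✓ 1812:Wed✓ 1813:Fri 1814:Sat 1815:Sun 1816:Mon 1817:Wed✓ 1818:Thu✓ 1819:Fri 1820:Sat 1821:Mon 1822:Tue✓ 1823:Wed✓ 1824:Thu✓
Years with five Thursdays: 1811, 1812, 1817, 1818, 1822, 1823, 1824 → 7.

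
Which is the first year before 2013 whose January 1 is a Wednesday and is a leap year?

Jan 1 advances by 2 weekdays after a leap year and by 1 after a common year.
2013: Jan 1 is Tuesday.
2012: Sunday (leap)
2011: Saturday
2010: Friday
2009: Thursday
2008: Tuesday (leap)
2007: Monday
2006: Sunday
2005: Saturday
2004: Thursday (leap)
2003: Wednesday
2002: Tuesday
2001: Monday
2000: Saturday (leap)
1999: Friday
1998: Thursday
1997: Wednesday
1996: Monday (leap)
1995: Sunday
1994: Saturday
1993: Friday
1992: Wednesday (leap)
1992 begins on a Wednesday and is a leap year.

1992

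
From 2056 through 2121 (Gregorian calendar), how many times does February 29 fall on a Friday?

3

Leap years in 2056–2121: 16 of them.
Feb 29 weekday advances by 5 (mod 7) from one leap year to the next four years later (or differs when a century non-leap intervenes).
Leap-day weekdays: 2056:Tue 2060:Sun 2064:Fri✓ 2068:Wed 2072:Mon 2076:Sat 2080:Thu 2084:Tue 2088:Sun 2092:Fri✓ 2096:Wed 2104:Fri✓ 2108:Wed 2112:Mon 2116:Sat 2120:Thu
Friday: 2064, 2092, 2104 → 3.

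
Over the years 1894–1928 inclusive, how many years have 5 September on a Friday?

4

Track 5 September's weekday year by year (advancing +1, or +2 across a Feb 29):
  1894: Wed  1895: Thu (+1)  1896: Sat (+2)  1897: Sun (+1)  1898: Mon (+1)
  1899: Tue (+1)  1900: Wed (+1)  1901: Thu (+1)  1902: Fri (+1) ✓  1903: Sat (+1)
  1904: Mon (+2)  1905: Tue (+1)  1906: Wed (+1)  1907: Thu (+1)  … (7 more years) …
  1915: Sun (+1)  1916: Tue (+2)  1917: Wed (+1)  1918: Thu (+1)  1919: Fri (+1) ✓
  1920: Sun (+2)  1921: Mon (+1)  1922: Tue (+1)  1923: Wed (+1)  1924: Fri (+2) ✓
  1925: Sat (+1)  1926: Sun (+1)  1927: Mon (+1)  1928: Wed (+2)
Friday years: 1902, 1913, 1919, 1924 — 4 in total.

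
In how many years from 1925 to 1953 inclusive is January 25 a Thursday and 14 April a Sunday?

1

Check each year's weekday for January 25 and 14 April:
  1925: Sun/Tue  1926: Mon/Wed  1927: Tue/Thu  1928: Wed/Sat  1929: Fri/Sun  1930: Sat/Mon  1931: Sun/Tue  1932: Mon/Thu  1933: Wed/Fri  1934: Thu/Sat  1935: Fri/Sun  1936: Sat/Tue  1937: Mon/Wed  1938: Tue/Thu  1939: Wed/Fri  1940: Thu/Sun ✓  1941: Sat/Mon  1942: Sun/Tue  1943: Mon/Wed  1944: Tue/Fri  1945: Thu/Sat  1946: Fri/Sun  1947: Sat/Mon  1948: Sun/Wed  1949: Tue/Thu  1950: Wed/Fri  1951: Thu/Sat  1952: Fri/Mon  1953: Sun/Tue
Both conditions hold in: 1940 — 1.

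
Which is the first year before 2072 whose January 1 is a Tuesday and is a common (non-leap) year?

Jan 1 advances by 2 weekdays after a leap year and by 1 after a common year.
2072: Jan 1 is Friday (leap).
2071: Thursday
2070: Wednesday
2069: Tuesday
2069 begins on a Tuesday and is a common year.

2069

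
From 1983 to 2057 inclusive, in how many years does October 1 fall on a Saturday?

Track October 1's weekday year by year (advancing +1, or +2 across a Feb 29):
  1983: Sat ✓  1984: Mon (+2)  1985: Tue (+1)  1986: Wed (+1)  1987: Thu (+1)
  1988: Sat (+2) ✓  1989: Sun (+1)  1990: Mon (+1)  1991: Tue (+1)  1992: Thu (+2)
  1993: Fri (+1)  1994: Sat (+1) ✓  1995: Sun (+1)  1996: Tue (+2)  … (47 more years) …
  2044: Sat (+2) ✓  2045: Sun (+1)  2046: Mon (+1)  2047: Tue (+1)  2048: Thu (+2)
  2049: Fri (+1)  2050: Sat (+1) ✓  2051: Sun (+1)  2052: Tue (+2)  2053: Wed (+1)
  2054: Thu (+1)  2055: Fri (+1)  2056: Sun (+2)  2057: Mon (+1)
Saturday years: 1983, 1988, 1994, 2005, 2011, 2016, 2022, 2033, 2039, 2044, 2050 — 11 in total.

11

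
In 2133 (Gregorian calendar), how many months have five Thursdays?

A month of length L has five Thursdays iff its first Thursday is on day ≤ L−28 (so day 1–3 in a 31-day month, 1–2 in a 30-day month, day 1 in a leap February).
Checking each month of 2133: Jan starts Thu (31d) ✓; Feb starts Sun (28d); Mar starts Sun (31d); Apr starts Wed (30d) ✓; May starts Fri (31d); Jun starts Mon (30d); Jul starts Wed (31d) ✓; Aug starts Sat (31d); Sep starts Tue (30d); Oct starts Thu (31d) ✓; Nov starts Sun (30d); Dec starts Tue (31d) ✓.
Five-Thursday months: January, April, July, October, December → 5.

5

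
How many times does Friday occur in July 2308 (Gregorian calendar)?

July 2308 has 31 days and begins on Wednesday.
The first Friday is July 3.
Fridays fall on 3, 10, 17, 24, 31 — that's 5.

5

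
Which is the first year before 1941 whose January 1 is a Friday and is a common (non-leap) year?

1937

Jan 1 advances by 2 weekdays after a leap year and by 1 after a common year.
1941: Jan 1 is Wednesday.
1940: Monday (leap)
1939: Sunday
1938: Saturday
1937: Friday
1937 begins on a Friday and is a common year.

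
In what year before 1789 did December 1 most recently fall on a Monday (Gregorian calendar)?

1788

From one year to the next, a fixed date's weekday advances by 1, or by 2 when a Feb 29 lies between the two dates.
1789: December 1 is Tuesday.
1788: Monday (−1)
December 1 falls on a Monday in 1788.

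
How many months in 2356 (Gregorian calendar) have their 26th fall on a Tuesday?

Check the 26th of each month of 2356: Jan 26: Thu, Feb 26: Sun, Mar 26: Mon, Apr 26: Thu, May 26: Sat, Jun 26: Tue, Jul 26: Thu, Aug 26: Sun, Sep 26: Wed, Oct 26: Fri, Nov 26: Mon, Dec 26: Wed.
Tuesday occurs in June — 1 month.

1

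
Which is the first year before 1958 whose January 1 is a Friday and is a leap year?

Jan 1 advances by 2 weekdays after a leap year and by 1 after a common year.
1958: Jan 1 is Wednesday.
1957: Tuesday
1956: Sunday (leap)
1955: Saturday
1954: Friday
1953: Thursday
1952: Tuesday (leap)
1951: Monday
1950: Sunday
1949: Saturday
1948: Thursday (leap)
1947: Wednesday
1946: Tuesday
1945: Monday
1944: Saturday (leap)
1943: Friday
1942: Thursday
1941: Wednesday
1940: Monday (leap)
1939: Sunday
1938: Saturday
1937: Friday
1936: Wednesday (leap)
1935: Tuesday
1934: Monday
1933: Sunday
1932: Friday (leap)
1932 begins on a Friday and is a leap year.

1932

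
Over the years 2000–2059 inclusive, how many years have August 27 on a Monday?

Track August 27's weekday year by year (advancing +1, or +2 across a Feb 29):
  2000: Sun  2001: Mon (+1) ✓  2002: Tue (+1)  2003: Wed (+1)  2004: Fri (+2)
  2005: Sat (+1)  2006: Sun (+1)  2007: Mon (+1) ✓  2008: Wed (+2)  2009: Thu (+1)
  2010: Fri (+1)  2011: Sat (+1)  2012: Mon (+2) ✓  2013: Tue (+1)  … (32 more years) …
  2046: Mon (+1) ✓  2047: Tue (+1)  2048: Thu (+2)  2049: Fri (+1)  2050: Sat (+1)
  2051: Sun (+1)  2052: Tue (+2)  2053: Wed (+1)  2054: Thu (+1)  2055: Fri (+1)
  2056: Sun (+2)  2057: Mon (+1) ✓  2058: Tue (+1)  2059: Wed (+1)
Monday years: 2001, 2007, 2012, 2018, 2029, 2035, 2040, 2046, 2057 — 9 in total.

9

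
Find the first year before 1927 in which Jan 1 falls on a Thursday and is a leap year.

Jan 1 advances by 2 weekdays after a leap year and by 1 after a common year.
1927: Jan 1 is Saturday.
1926: Friday
1925: Thursday
1924: Tuesday (leap)
1923: Monday
1922: Sunday
1921: Saturday
1920: Thursday (leap)
1920 begins on a Thursday and is a leap year.

1920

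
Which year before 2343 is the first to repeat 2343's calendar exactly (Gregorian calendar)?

Two years share a calendar iff Jan 1 falls on the same weekday and both are leap or both are common. 2343: Jan 1 is Friday, common year.
2342: Jan 1 Thursday, common
2341: Jan 1 Wednesday, common
2340: Jan 1 Monday, leap
2339: Jan 1 Sunday, common
2338: Jan 1 Saturday, common
2337: Jan 1 Friday, common
2337 matches on both conditions.

2337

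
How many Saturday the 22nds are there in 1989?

Check the 22nd of each month of 1989: Jan 22: Sun, Feb 22: Wed, Mar 22: Wed, Apr 22: Sat, May 22: Mon, Jun 22: Thu, Jul 22: Sat, Aug 22: Tue, Sep 22: Fri, Oct 22: Sun, Nov 22: Wed, Dec 22: Fri.
Saturday occurs in April, July — 2 months.

2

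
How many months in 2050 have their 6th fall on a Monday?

Check the 6th of each month of 2050: Jan 6: Thu, Feb 6: Sun, Mar 6: Sun, Apr 6: Wed, May 6: Fri, Jun 6: Mon, Jul 6: Wed, Aug 6: Sat, Sep 6: Tue, Oct 6: Thu, Nov 6: Sun, Dec 6: Tue.
Monday occurs in June — 1 month.

1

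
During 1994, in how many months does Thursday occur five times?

A month of length L has five Thursdays iff its first Thursday is on day ≤ L−28 (so day 1–3 in a 31-day month, 1–2 in a 30-day month, day 1 in a leap February).
Checking each month of 1994: Jan starts Sat (31d); Feb starts Tue (28d); Mar starts Tue (31d) ✓; Apr starts Fri (30d); May starts Sun (31d); Jun starts Wed (30d) ✓; Jul starts Fri (31d); Aug starts Mon (31d); Sep starts Thu (30d) ✓; Oct starts Sat (31d); Nov starts Tue (30d); Dec starts Thu (31d) ✓.
Five-Thursday months: March, June, September, December → 4.

4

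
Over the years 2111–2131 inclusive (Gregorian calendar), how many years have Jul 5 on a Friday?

3

Track Jul 5's weekday year by year (advancing +1, or +2 across a Feb 29):
  2111: Sun  2112: Tue (+2)  2113: Wed (+1)  2114: Thu (+1)  2115: Fri (+1) ✓
  2116: Sun (+2)  2117: Mon (+1)  2118: Tue (+1)  2119: Wed (+1)  2120: Fri (+2) ✓
  2121: Sat (+1)  2122: Sun (+1)  2123: Mon (+1)  2124: Wed (+2)  2125: Thu (+1)
  2126: Fri (+1) ✓  2127: Sat (+1)  2128: Mon (+2)  2129: Tue (+1)  2130: Wed (+1)
  2131: Thu (+1)
Friday years: 2115, 2120, 2126 — 3 in total.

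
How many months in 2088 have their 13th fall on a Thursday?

Check the 13th of each month of 2088: Jan 13: Tue, Feb 13: Fri, Mar 13: Sat, Apr 13: Tue, May 13: Thu, Jun 13: Sun, Jul 13: Tue, Aug 13: Fri, Sep 13: Mon, Oct 13: Wed, Nov 13: Sat, Dec 13: Mon.
Thursday occurs in May — 1 month.

1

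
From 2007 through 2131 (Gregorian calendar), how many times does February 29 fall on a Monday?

4

Leap years in 2007–2131: 30 of them.
Feb 29 weekday advances by 5 (mod 7) from one leap year to the next four years later (or differs when a century non-leap intervenes).
Leap-day weekdays: 2008:Fri 2012:Wed 2016:Mon✓ 2020:Sat 2024:Thu 2028:Tue 2032:Sun 2036:Fri 2040:Wed 2044:Mon✓ 2048:Sat 2052:Thu 2056:Tue …(4 more)… 2076:Sat 2080:Thu 2084:Tue 2088:Sun 2092:Fri 2096:Wed 2104:Fri 2108:Wed 2112:Mon✓ 2116:Sat 2120:Thu 2124:Tue 2128:Sun
Monday: 2016, 2044, 2072, 2112 → 4.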